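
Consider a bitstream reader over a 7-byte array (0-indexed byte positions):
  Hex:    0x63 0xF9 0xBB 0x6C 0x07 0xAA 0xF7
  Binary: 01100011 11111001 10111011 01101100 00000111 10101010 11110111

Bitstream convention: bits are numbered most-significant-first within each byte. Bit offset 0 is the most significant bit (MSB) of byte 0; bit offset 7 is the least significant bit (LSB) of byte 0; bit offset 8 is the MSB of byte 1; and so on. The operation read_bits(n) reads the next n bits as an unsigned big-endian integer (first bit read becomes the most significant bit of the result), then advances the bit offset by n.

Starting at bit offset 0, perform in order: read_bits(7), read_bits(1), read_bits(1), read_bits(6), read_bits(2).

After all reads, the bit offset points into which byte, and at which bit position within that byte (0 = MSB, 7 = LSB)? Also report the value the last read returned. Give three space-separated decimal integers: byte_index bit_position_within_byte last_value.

Read 1: bits[0:7] width=7 -> value=49 (bin 0110001); offset now 7 = byte 0 bit 7; 49 bits remain
Read 2: bits[7:8] width=1 -> value=1 (bin 1); offset now 8 = byte 1 bit 0; 48 bits remain
Read 3: bits[8:9] width=1 -> value=1 (bin 1); offset now 9 = byte 1 bit 1; 47 bits remain
Read 4: bits[9:15] width=6 -> value=60 (bin 111100); offset now 15 = byte 1 bit 7; 41 bits remain
Read 5: bits[15:17] width=2 -> value=3 (bin 11); offset now 17 = byte 2 bit 1; 39 bits remain

Answer: 2 1 3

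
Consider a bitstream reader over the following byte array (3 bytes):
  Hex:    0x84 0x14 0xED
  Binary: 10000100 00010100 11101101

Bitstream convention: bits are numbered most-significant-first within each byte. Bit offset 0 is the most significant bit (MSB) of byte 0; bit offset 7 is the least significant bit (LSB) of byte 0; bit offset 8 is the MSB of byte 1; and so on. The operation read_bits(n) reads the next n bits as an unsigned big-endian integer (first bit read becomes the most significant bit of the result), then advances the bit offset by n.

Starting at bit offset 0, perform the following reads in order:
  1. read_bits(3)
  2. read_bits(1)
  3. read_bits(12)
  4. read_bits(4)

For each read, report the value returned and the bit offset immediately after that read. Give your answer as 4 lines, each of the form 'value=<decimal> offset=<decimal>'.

Answer: value=4 offset=3
value=0 offset=4
value=1044 offset=16
value=14 offset=20

Derivation:
Read 1: bits[0:3] width=3 -> value=4 (bin 100); offset now 3 = byte 0 bit 3; 21 bits remain
Read 2: bits[3:4] width=1 -> value=0 (bin 0); offset now 4 = byte 0 bit 4; 20 bits remain
Read 3: bits[4:16] width=12 -> value=1044 (bin 010000010100); offset now 16 = byte 2 bit 0; 8 bits remain
Read 4: bits[16:20] width=4 -> value=14 (bin 1110); offset now 20 = byte 2 bit 4; 4 bits remain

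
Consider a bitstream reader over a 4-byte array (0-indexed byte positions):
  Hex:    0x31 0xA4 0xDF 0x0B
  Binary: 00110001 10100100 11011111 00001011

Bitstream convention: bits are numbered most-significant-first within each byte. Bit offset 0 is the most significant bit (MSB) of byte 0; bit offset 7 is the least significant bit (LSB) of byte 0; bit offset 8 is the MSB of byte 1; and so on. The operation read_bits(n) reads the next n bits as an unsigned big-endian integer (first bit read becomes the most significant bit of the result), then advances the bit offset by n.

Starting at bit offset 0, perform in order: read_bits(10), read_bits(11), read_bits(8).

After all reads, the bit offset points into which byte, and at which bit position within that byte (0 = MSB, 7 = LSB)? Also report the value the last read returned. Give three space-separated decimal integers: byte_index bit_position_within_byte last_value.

Answer: 3 5 225

Derivation:
Read 1: bits[0:10] width=10 -> value=198 (bin 0011000110); offset now 10 = byte 1 bit 2; 22 bits remain
Read 2: bits[10:21] width=11 -> value=1179 (bin 10010011011); offset now 21 = byte 2 bit 5; 11 bits remain
Read 3: bits[21:29] width=8 -> value=225 (bin 11100001); offset now 29 = byte 3 bit 5; 3 bits remain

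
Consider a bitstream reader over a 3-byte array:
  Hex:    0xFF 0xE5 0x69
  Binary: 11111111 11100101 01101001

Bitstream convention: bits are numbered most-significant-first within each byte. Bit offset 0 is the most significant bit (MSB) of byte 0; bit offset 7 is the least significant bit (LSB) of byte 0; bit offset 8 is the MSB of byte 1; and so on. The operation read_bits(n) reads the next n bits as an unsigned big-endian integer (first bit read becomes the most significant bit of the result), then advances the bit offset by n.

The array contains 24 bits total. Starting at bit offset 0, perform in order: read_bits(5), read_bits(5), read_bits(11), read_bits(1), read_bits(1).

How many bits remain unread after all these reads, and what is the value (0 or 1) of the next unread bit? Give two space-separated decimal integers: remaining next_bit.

Read 1: bits[0:5] width=5 -> value=31 (bin 11111); offset now 5 = byte 0 bit 5; 19 bits remain
Read 2: bits[5:10] width=5 -> value=31 (bin 11111); offset now 10 = byte 1 bit 2; 14 bits remain
Read 3: bits[10:21] width=11 -> value=1197 (bin 10010101101); offset now 21 = byte 2 bit 5; 3 bits remain
Read 4: bits[21:22] width=1 -> value=0 (bin 0); offset now 22 = byte 2 bit 6; 2 bits remain
Read 5: bits[22:23] width=1 -> value=0 (bin 0); offset now 23 = byte 2 bit 7; 1 bits remain

Answer: 1 1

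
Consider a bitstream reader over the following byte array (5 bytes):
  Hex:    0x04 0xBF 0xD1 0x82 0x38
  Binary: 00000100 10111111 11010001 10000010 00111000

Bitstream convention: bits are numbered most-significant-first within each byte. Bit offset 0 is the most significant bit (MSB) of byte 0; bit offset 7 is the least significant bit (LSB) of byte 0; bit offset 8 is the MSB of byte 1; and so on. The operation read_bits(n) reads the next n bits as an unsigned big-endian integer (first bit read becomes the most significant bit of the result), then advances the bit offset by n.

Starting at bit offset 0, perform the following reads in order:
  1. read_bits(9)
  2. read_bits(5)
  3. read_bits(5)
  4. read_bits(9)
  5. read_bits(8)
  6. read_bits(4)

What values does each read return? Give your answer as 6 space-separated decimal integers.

Read 1: bits[0:9] width=9 -> value=9 (bin 000001001); offset now 9 = byte 1 bit 1; 31 bits remain
Read 2: bits[9:14] width=5 -> value=15 (bin 01111); offset now 14 = byte 1 bit 6; 26 bits remain
Read 3: bits[14:19] width=5 -> value=30 (bin 11110); offset now 19 = byte 2 bit 3; 21 bits remain
Read 4: bits[19:28] width=9 -> value=280 (bin 100011000); offset now 28 = byte 3 bit 4; 12 bits remain
Read 5: bits[28:36] width=8 -> value=35 (bin 00100011); offset now 36 = byte 4 bit 4; 4 bits remain
Read 6: bits[36:40] width=4 -> value=8 (bin 1000); offset now 40 = byte 5 bit 0; 0 bits remain

Answer: 9 15 30 280 35 8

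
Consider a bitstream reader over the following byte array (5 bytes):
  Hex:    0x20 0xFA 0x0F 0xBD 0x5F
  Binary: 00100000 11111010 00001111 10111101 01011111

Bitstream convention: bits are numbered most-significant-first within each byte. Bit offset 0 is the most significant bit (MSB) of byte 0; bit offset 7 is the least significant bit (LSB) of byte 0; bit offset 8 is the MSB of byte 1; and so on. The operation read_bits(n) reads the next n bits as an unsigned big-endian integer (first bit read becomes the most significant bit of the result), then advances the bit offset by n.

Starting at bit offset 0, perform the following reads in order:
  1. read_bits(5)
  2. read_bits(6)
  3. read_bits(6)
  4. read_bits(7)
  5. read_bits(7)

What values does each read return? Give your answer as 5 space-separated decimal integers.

Read 1: bits[0:5] width=5 -> value=4 (bin 00100); offset now 5 = byte 0 bit 5; 35 bits remain
Read 2: bits[5:11] width=6 -> value=7 (bin 000111); offset now 11 = byte 1 bit 3; 29 bits remain
Read 3: bits[11:17] width=6 -> value=52 (bin 110100); offset now 17 = byte 2 bit 1; 23 bits remain
Read 4: bits[17:24] width=7 -> value=15 (bin 0001111); offset now 24 = byte 3 bit 0; 16 bits remain
Read 5: bits[24:31] width=7 -> value=94 (bin 1011110); offset now 31 = byte 3 bit 7; 9 bits remain

Answer: 4 7 52 15 94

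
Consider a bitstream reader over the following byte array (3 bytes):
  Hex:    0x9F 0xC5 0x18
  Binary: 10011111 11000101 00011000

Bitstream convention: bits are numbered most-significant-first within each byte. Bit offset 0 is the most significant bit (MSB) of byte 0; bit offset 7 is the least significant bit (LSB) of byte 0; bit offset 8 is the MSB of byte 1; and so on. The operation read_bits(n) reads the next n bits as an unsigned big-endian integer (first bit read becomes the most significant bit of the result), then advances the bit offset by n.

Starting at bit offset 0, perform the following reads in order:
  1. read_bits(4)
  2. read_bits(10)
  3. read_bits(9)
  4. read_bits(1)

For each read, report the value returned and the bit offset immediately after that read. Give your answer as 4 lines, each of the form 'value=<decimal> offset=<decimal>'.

Read 1: bits[0:4] width=4 -> value=9 (bin 1001); offset now 4 = byte 0 bit 4; 20 bits remain
Read 2: bits[4:14] width=10 -> value=1009 (bin 1111110001); offset now 14 = byte 1 bit 6; 10 bits remain
Read 3: bits[14:23] width=9 -> value=140 (bin 010001100); offset now 23 = byte 2 bit 7; 1 bits remain
Read 4: bits[23:24] width=1 -> value=0 (bin 0); offset now 24 = byte 3 bit 0; 0 bits remain

Answer: value=9 offset=4
value=1009 offset=14
value=140 offset=23
value=0 offset=24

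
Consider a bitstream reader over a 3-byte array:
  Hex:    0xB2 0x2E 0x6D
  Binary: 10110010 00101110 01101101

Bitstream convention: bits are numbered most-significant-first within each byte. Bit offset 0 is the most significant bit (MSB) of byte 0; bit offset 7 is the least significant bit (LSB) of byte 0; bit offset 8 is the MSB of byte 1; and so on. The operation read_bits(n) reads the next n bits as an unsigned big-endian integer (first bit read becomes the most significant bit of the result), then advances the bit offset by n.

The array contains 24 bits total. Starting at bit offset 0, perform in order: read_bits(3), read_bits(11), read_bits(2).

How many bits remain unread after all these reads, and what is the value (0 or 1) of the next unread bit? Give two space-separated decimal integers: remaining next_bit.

Answer: 8 0

Derivation:
Read 1: bits[0:3] width=3 -> value=5 (bin 101); offset now 3 = byte 0 bit 3; 21 bits remain
Read 2: bits[3:14] width=11 -> value=1163 (bin 10010001011); offset now 14 = byte 1 bit 6; 10 bits remain
Read 3: bits[14:16] width=2 -> value=2 (bin 10); offset now 16 = byte 2 bit 0; 8 bits remain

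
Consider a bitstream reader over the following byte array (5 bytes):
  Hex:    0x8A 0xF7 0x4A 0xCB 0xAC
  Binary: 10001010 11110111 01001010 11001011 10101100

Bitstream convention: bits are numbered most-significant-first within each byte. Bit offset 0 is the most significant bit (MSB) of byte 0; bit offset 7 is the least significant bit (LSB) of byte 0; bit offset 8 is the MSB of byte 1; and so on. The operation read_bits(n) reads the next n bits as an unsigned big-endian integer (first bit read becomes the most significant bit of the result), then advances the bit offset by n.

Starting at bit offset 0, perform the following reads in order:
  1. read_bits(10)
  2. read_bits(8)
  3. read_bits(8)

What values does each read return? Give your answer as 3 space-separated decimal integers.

Read 1: bits[0:10] width=10 -> value=555 (bin 1000101011); offset now 10 = byte 1 bit 2; 30 bits remain
Read 2: bits[10:18] width=8 -> value=221 (bin 11011101); offset now 18 = byte 2 bit 2; 22 bits remain
Read 3: bits[18:26] width=8 -> value=43 (bin 00101011); offset now 26 = byte 3 bit 2; 14 bits remain

Answer: 555 221 43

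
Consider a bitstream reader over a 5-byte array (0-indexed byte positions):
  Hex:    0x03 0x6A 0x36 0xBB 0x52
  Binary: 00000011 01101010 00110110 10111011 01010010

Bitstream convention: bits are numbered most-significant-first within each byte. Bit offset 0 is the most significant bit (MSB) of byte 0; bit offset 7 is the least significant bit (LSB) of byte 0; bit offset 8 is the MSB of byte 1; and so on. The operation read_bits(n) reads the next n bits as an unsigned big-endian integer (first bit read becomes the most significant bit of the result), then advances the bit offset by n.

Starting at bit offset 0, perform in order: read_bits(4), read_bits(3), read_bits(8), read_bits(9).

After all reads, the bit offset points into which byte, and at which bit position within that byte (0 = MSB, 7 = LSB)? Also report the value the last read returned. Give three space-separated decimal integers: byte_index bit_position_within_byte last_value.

Answer: 3 0 54

Derivation:
Read 1: bits[0:4] width=4 -> value=0 (bin 0000); offset now 4 = byte 0 bit 4; 36 bits remain
Read 2: bits[4:7] width=3 -> value=1 (bin 001); offset now 7 = byte 0 bit 7; 33 bits remain
Read 3: bits[7:15] width=8 -> value=181 (bin 10110101); offset now 15 = byte 1 bit 7; 25 bits remain
Read 4: bits[15:24] width=9 -> value=54 (bin 000110110); offset now 24 = byte 3 bit 0; 16 bits remain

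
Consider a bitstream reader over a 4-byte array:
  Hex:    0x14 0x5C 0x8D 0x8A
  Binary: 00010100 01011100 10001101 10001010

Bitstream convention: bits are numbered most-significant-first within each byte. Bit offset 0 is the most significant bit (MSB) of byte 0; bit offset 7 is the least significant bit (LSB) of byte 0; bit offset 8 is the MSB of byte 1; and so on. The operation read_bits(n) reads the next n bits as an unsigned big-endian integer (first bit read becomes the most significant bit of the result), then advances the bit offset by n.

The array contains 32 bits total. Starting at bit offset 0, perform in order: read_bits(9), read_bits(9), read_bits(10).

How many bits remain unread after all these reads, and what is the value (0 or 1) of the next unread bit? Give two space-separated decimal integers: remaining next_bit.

Read 1: bits[0:9] width=9 -> value=40 (bin 000101000); offset now 9 = byte 1 bit 1; 23 bits remain
Read 2: bits[9:18] width=9 -> value=370 (bin 101110010); offset now 18 = byte 2 bit 2; 14 bits remain
Read 3: bits[18:28] width=10 -> value=216 (bin 0011011000); offset now 28 = byte 3 bit 4; 4 bits remain

Answer: 4 1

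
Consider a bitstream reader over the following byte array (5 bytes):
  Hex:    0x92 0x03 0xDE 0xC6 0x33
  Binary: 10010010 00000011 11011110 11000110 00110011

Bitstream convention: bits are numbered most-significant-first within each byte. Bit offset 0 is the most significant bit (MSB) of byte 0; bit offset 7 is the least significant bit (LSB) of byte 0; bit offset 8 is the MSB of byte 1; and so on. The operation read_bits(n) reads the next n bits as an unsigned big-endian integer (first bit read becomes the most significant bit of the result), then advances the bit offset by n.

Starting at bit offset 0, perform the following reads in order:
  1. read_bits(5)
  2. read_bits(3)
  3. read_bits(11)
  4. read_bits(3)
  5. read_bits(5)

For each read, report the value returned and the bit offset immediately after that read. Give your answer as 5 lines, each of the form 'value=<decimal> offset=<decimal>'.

Read 1: bits[0:5] width=5 -> value=18 (bin 10010); offset now 5 = byte 0 bit 5; 35 bits remain
Read 2: bits[5:8] width=3 -> value=2 (bin 010); offset now 8 = byte 1 bit 0; 32 bits remain
Read 3: bits[8:19] width=11 -> value=30 (bin 00000011110); offset now 19 = byte 2 bit 3; 21 bits remain
Read 4: bits[19:22] width=3 -> value=7 (bin 111); offset now 22 = byte 2 bit 6; 18 bits remain
Read 5: bits[22:27] width=5 -> value=22 (bin 10110); offset now 27 = byte 3 bit 3; 13 bits remain

Answer: value=18 offset=5
value=2 offset=8
value=30 offset=19
value=7 offset=22
value=22 offset=27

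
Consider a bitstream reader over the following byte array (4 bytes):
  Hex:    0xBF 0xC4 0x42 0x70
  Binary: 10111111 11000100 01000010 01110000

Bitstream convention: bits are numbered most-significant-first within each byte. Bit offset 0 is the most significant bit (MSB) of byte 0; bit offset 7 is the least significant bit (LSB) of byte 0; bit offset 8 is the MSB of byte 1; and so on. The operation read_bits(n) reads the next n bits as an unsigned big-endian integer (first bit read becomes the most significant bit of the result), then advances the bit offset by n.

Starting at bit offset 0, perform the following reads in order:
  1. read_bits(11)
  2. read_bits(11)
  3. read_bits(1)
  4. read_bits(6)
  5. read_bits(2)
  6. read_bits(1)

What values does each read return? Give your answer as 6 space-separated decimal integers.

Answer: 1534 272 1 14 0 0

Derivation:
Read 1: bits[0:11] width=11 -> value=1534 (bin 10111111110); offset now 11 = byte 1 bit 3; 21 bits remain
Read 2: bits[11:22] width=11 -> value=272 (bin 00100010000); offset now 22 = byte 2 bit 6; 10 bits remain
Read 3: bits[22:23] width=1 -> value=1 (bin 1); offset now 23 = byte 2 bit 7; 9 bits remain
Read 4: bits[23:29] width=6 -> value=14 (bin 001110); offset now 29 = byte 3 bit 5; 3 bits remain
Read 5: bits[29:31] width=2 -> value=0 (bin 00); offset now 31 = byte 3 bit 7; 1 bits remain
Read 6: bits[31:32] width=1 -> value=0 (bin 0); offset now 32 = byte 4 bit 0; 0 bits remain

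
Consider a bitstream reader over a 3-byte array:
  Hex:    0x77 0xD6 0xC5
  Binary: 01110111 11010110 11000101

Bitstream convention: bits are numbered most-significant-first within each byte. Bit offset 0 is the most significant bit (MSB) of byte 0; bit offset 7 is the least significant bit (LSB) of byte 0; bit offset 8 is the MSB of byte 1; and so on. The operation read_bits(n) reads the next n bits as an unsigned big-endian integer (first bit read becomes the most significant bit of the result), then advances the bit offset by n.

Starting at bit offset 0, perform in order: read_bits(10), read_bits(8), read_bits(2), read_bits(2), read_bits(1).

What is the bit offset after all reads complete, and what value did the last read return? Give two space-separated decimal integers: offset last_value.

Answer: 23 0

Derivation:
Read 1: bits[0:10] width=10 -> value=479 (bin 0111011111); offset now 10 = byte 1 bit 2; 14 bits remain
Read 2: bits[10:18] width=8 -> value=91 (bin 01011011); offset now 18 = byte 2 bit 2; 6 bits remain
Read 3: bits[18:20] width=2 -> value=0 (bin 00); offset now 20 = byte 2 bit 4; 4 bits remain
Read 4: bits[20:22] width=2 -> value=1 (bin 01); offset now 22 = byte 2 bit 6; 2 bits remain
Read 5: bits[22:23] width=1 -> value=0 (bin 0); offset now 23 = byte 2 bit 7; 1 bits remain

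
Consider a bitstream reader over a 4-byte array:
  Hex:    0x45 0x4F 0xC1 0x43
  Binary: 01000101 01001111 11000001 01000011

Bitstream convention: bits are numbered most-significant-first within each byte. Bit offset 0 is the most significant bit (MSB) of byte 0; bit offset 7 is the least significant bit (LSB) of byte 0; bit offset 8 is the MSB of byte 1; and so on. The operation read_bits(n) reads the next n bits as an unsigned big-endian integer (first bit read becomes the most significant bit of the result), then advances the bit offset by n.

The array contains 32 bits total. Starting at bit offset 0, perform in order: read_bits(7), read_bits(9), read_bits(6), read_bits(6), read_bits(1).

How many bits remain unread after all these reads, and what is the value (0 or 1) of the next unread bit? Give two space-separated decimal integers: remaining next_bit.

Read 1: bits[0:7] width=7 -> value=34 (bin 0100010); offset now 7 = byte 0 bit 7; 25 bits remain
Read 2: bits[7:16] width=9 -> value=335 (bin 101001111); offset now 16 = byte 2 bit 0; 16 bits remain
Read 3: bits[16:22] width=6 -> value=48 (bin 110000); offset now 22 = byte 2 bit 6; 10 bits remain
Read 4: bits[22:28] width=6 -> value=20 (bin 010100); offset now 28 = byte 3 bit 4; 4 bits remain
Read 5: bits[28:29] width=1 -> value=0 (bin 0); offset now 29 = byte 3 bit 5; 3 bits remain

Answer: 3 0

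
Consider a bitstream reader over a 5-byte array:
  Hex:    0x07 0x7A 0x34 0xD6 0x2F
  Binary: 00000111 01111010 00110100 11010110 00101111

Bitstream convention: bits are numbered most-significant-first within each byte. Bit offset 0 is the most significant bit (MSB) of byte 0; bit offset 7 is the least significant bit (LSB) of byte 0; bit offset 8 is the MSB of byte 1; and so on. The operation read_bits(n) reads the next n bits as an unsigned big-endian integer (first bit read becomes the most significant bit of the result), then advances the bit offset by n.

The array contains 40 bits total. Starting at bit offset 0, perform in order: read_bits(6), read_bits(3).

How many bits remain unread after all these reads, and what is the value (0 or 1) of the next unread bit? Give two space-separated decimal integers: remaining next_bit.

Read 1: bits[0:6] width=6 -> value=1 (bin 000001); offset now 6 = byte 0 bit 6; 34 bits remain
Read 2: bits[6:9] width=3 -> value=6 (bin 110); offset now 9 = byte 1 bit 1; 31 bits remain

Answer: 31 1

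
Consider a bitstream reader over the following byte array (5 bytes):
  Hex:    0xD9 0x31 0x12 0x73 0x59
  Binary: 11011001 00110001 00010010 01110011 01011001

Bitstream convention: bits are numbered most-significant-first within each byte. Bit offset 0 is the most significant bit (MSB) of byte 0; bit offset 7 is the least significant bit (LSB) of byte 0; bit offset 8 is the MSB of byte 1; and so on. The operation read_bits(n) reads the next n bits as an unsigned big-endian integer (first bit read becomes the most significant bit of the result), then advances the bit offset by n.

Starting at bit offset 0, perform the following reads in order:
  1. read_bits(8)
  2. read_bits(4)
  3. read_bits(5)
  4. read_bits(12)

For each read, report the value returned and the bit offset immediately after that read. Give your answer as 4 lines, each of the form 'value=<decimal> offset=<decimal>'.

Read 1: bits[0:8] width=8 -> value=217 (bin 11011001); offset now 8 = byte 1 bit 0; 32 bits remain
Read 2: bits[8:12] width=4 -> value=3 (bin 0011); offset now 12 = byte 1 bit 4; 28 bits remain
Read 3: bits[12:17] width=5 -> value=2 (bin 00010); offset now 17 = byte 2 bit 1; 23 bits remain
Read 4: bits[17:29] width=12 -> value=590 (bin 001001001110); offset now 29 = byte 3 bit 5; 11 bits remain

Answer: value=217 offset=8
value=3 offset=12
value=2 offset=17
value=590 offset=29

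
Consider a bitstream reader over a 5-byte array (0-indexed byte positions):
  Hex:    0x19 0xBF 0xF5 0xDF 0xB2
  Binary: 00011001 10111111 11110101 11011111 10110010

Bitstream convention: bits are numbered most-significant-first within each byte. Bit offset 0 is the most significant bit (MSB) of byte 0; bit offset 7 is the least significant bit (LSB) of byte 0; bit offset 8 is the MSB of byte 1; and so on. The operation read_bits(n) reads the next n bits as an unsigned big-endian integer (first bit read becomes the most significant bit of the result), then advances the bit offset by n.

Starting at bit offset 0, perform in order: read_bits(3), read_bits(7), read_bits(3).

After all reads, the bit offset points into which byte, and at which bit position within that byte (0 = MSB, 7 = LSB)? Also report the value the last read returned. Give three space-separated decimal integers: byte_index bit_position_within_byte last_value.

Read 1: bits[0:3] width=3 -> value=0 (bin 000); offset now 3 = byte 0 bit 3; 37 bits remain
Read 2: bits[3:10] width=7 -> value=102 (bin 1100110); offset now 10 = byte 1 bit 2; 30 bits remain
Read 3: bits[10:13] width=3 -> value=7 (bin 111); offset now 13 = byte 1 bit 5; 27 bits remain

Answer: 1 5 7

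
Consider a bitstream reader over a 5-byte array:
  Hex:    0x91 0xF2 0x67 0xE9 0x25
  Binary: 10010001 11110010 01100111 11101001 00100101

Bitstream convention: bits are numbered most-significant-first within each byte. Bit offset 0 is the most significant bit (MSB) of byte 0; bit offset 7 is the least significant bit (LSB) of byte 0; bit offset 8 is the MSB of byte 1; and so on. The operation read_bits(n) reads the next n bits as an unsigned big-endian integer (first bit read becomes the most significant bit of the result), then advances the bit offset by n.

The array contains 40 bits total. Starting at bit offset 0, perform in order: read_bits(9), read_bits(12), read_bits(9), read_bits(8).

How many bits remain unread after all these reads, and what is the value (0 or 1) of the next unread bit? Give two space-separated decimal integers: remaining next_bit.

Answer: 2 0

Derivation:
Read 1: bits[0:9] width=9 -> value=291 (bin 100100011); offset now 9 = byte 1 bit 1; 31 bits remain
Read 2: bits[9:21] width=12 -> value=3660 (bin 111001001100); offset now 21 = byte 2 bit 5; 19 bits remain
Read 3: bits[21:30] width=9 -> value=506 (bin 111111010); offset now 30 = byte 3 bit 6; 10 bits remain
Read 4: bits[30:38] width=8 -> value=73 (bin 01001001); offset now 38 = byte 4 bit 6; 2 bits remain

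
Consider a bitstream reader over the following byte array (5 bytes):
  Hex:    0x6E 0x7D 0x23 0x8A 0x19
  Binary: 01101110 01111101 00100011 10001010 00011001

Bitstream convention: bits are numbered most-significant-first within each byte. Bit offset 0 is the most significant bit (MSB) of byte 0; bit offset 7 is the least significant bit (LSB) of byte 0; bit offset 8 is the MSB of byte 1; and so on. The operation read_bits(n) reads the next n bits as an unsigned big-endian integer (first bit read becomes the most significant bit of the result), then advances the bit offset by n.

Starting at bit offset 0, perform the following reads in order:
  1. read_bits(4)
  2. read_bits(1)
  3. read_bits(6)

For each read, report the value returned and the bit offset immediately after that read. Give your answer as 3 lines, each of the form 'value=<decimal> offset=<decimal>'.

Read 1: bits[0:4] width=4 -> value=6 (bin 0110); offset now 4 = byte 0 bit 4; 36 bits remain
Read 2: bits[4:5] width=1 -> value=1 (bin 1); offset now 5 = byte 0 bit 5; 35 bits remain
Read 3: bits[5:11] width=6 -> value=51 (bin 110011); offset now 11 = byte 1 bit 3; 29 bits remain

Answer: value=6 offset=4
value=1 offset=5
value=51 offset=11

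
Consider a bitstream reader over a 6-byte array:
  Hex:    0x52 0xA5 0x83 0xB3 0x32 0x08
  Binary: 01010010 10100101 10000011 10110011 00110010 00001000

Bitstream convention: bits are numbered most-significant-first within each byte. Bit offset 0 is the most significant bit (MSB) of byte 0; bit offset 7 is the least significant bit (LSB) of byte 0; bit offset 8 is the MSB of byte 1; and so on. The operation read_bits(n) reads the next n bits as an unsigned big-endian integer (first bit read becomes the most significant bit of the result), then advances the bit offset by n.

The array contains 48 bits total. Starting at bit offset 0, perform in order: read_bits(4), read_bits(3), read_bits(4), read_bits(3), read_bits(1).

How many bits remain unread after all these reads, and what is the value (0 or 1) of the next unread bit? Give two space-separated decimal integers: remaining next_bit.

Read 1: bits[0:4] width=4 -> value=5 (bin 0101); offset now 4 = byte 0 bit 4; 44 bits remain
Read 2: bits[4:7] width=3 -> value=1 (bin 001); offset now 7 = byte 0 bit 7; 41 bits remain
Read 3: bits[7:11] width=4 -> value=5 (bin 0101); offset now 11 = byte 1 bit 3; 37 bits remain
Read 4: bits[11:14] width=3 -> value=1 (bin 001); offset now 14 = byte 1 bit 6; 34 bits remain
Read 5: bits[14:15] width=1 -> value=0 (bin 0); offset now 15 = byte 1 bit 7; 33 bits remain

Answer: 33 1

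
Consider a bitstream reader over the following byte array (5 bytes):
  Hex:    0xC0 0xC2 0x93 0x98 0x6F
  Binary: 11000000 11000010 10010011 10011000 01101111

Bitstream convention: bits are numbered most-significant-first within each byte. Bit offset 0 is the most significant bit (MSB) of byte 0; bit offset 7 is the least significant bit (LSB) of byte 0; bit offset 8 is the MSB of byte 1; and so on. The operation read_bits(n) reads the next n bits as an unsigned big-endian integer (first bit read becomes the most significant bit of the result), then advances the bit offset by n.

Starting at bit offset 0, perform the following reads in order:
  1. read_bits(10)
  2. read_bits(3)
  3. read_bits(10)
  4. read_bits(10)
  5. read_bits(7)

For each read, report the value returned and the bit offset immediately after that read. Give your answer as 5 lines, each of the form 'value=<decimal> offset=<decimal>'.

Answer: value=771 offset=10
value=0 offset=13
value=329 offset=23
value=816 offset=33
value=111 offset=40

Derivation:
Read 1: bits[0:10] width=10 -> value=771 (bin 1100000011); offset now 10 = byte 1 bit 2; 30 bits remain
Read 2: bits[10:13] width=3 -> value=0 (bin 000); offset now 13 = byte 1 bit 5; 27 bits remain
Read 3: bits[13:23] width=10 -> value=329 (bin 0101001001); offset now 23 = byte 2 bit 7; 17 bits remain
Read 4: bits[23:33] width=10 -> value=816 (bin 1100110000); offset now 33 = byte 4 bit 1; 7 bits remain
Read 5: bits[33:40] width=7 -> value=111 (bin 1101111); offset now 40 = byte 5 bit 0; 0 bits remain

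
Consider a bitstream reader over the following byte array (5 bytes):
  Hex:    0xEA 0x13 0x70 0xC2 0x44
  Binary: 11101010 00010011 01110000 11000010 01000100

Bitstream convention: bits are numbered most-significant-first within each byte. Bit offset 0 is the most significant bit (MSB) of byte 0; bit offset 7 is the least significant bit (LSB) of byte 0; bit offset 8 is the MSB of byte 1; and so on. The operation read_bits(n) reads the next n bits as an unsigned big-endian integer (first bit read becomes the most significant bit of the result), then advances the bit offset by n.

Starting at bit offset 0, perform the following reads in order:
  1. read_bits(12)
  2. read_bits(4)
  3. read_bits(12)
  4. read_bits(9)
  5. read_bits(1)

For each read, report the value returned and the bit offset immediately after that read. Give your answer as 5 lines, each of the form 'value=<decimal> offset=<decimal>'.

Read 1: bits[0:12] width=12 -> value=3745 (bin 111010100001); offset now 12 = byte 1 bit 4; 28 bits remain
Read 2: bits[12:16] width=4 -> value=3 (bin 0011); offset now 16 = byte 2 bit 0; 24 bits remain
Read 3: bits[16:28] width=12 -> value=1804 (bin 011100001100); offset now 28 = byte 3 bit 4; 12 bits remain
Read 4: bits[28:37] width=9 -> value=72 (bin 001001000); offset now 37 = byte 4 bit 5; 3 bits remain
Read 5: bits[37:38] width=1 -> value=1 (bin 1); offset now 38 = byte 4 bit 6; 2 bits remain

Answer: value=3745 offset=12
value=3 offset=16
value=1804 offset=28
value=72 offset=37
value=1 offset=38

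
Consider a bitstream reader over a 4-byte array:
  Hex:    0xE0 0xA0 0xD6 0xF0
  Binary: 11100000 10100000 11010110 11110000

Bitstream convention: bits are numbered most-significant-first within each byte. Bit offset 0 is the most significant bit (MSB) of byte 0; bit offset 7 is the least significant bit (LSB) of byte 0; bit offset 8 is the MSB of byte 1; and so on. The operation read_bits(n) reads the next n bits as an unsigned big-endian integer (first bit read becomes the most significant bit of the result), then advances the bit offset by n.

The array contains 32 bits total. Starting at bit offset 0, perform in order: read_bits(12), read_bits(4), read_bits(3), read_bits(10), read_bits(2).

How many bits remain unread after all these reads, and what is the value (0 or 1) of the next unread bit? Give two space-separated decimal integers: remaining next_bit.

Answer: 1 0

Derivation:
Read 1: bits[0:12] width=12 -> value=3594 (bin 111000001010); offset now 12 = byte 1 bit 4; 20 bits remain
Read 2: bits[12:16] width=4 -> value=0 (bin 0000); offset now 16 = byte 2 bit 0; 16 bits remain
Read 3: bits[16:19] width=3 -> value=6 (bin 110); offset now 19 = byte 2 bit 3; 13 bits remain
Read 4: bits[19:29] width=10 -> value=734 (bin 1011011110); offset now 29 = byte 3 bit 5; 3 bits remain
Read 5: bits[29:31] width=2 -> value=0 (bin 00); offset now 31 = byte 3 bit 7; 1 bits remain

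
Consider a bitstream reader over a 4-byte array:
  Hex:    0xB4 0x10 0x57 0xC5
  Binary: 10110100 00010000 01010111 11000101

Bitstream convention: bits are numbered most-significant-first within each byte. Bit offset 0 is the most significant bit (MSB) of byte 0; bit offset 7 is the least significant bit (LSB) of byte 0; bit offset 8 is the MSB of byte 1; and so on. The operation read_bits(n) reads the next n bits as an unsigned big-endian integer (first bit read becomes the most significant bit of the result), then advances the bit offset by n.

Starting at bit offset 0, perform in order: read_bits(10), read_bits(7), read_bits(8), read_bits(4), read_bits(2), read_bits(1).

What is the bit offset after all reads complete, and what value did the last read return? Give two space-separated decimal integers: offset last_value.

Read 1: bits[0:10] width=10 -> value=720 (bin 1011010000); offset now 10 = byte 1 bit 2; 22 bits remain
Read 2: bits[10:17] width=7 -> value=32 (bin 0100000); offset now 17 = byte 2 bit 1; 15 bits remain
Read 3: bits[17:25] width=8 -> value=175 (bin 10101111); offset now 25 = byte 3 bit 1; 7 bits remain
Read 4: bits[25:29] width=4 -> value=8 (bin 1000); offset now 29 = byte 3 bit 5; 3 bits remain
Read 5: bits[29:31] width=2 -> value=2 (bin 10); offset now 31 = byte 3 bit 7; 1 bits remain
Read 6: bits[31:32] width=1 -> value=1 (bin 1); offset now 32 = byte 4 bit 0; 0 bits remain

Answer: 32 1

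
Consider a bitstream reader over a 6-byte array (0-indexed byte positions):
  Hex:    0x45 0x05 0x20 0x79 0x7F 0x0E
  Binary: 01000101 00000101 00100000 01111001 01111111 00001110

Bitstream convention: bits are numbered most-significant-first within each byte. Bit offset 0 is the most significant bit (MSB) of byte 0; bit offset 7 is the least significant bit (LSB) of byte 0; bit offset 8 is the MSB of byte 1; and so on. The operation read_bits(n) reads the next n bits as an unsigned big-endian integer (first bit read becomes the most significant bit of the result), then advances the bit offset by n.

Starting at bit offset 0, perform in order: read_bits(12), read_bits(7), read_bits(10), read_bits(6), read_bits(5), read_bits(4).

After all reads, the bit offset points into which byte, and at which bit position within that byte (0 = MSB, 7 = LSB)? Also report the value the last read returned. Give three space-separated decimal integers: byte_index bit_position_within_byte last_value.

Answer: 5 4 0

Derivation:
Read 1: bits[0:12] width=12 -> value=1104 (bin 010001010000); offset now 12 = byte 1 bit 4; 36 bits remain
Read 2: bits[12:19] width=7 -> value=41 (bin 0101001); offset now 19 = byte 2 bit 3; 29 bits remain
Read 3: bits[19:29] width=10 -> value=15 (bin 0000001111); offset now 29 = byte 3 bit 5; 19 bits remain
Read 4: bits[29:35] width=6 -> value=11 (bin 001011); offset now 35 = byte 4 bit 3; 13 bits remain
Read 5: bits[35:40] width=5 -> value=31 (bin 11111); offset now 40 = byte 5 bit 0; 8 bits remain
Read 6: bits[40:44] width=4 -> value=0 (bin 0000); offset now 44 = byte 5 bit 4; 4 bits remain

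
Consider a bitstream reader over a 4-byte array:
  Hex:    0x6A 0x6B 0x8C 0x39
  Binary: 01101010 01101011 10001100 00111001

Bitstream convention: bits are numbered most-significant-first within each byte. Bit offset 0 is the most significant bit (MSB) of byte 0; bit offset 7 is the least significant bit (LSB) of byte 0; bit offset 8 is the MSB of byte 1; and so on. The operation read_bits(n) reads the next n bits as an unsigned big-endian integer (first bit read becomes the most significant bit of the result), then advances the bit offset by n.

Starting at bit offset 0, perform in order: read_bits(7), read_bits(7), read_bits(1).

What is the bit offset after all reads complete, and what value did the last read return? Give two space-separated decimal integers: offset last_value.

Answer: 15 1

Derivation:
Read 1: bits[0:7] width=7 -> value=53 (bin 0110101); offset now 7 = byte 0 bit 7; 25 bits remain
Read 2: bits[7:14] width=7 -> value=26 (bin 0011010); offset now 14 = byte 1 bit 6; 18 bits remain
Read 3: bits[14:15] width=1 -> value=1 (bin 1); offset now 15 = byte 1 bit 7; 17 bits remain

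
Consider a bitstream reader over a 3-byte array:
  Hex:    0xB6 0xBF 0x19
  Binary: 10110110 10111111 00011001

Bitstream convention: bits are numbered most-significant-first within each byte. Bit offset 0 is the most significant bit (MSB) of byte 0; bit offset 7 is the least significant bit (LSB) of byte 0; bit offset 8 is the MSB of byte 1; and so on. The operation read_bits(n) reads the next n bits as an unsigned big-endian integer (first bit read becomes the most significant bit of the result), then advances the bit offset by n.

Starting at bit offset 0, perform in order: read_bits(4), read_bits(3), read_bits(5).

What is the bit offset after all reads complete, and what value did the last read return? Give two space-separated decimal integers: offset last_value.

Read 1: bits[0:4] width=4 -> value=11 (bin 1011); offset now 4 = byte 0 bit 4; 20 bits remain
Read 2: bits[4:7] width=3 -> value=3 (bin 011); offset now 7 = byte 0 bit 7; 17 bits remain
Read 3: bits[7:12] width=5 -> value=11 (bin 01011); offset now 12 = byte 1 bit 4; 12 bits remain

Answer: 12 11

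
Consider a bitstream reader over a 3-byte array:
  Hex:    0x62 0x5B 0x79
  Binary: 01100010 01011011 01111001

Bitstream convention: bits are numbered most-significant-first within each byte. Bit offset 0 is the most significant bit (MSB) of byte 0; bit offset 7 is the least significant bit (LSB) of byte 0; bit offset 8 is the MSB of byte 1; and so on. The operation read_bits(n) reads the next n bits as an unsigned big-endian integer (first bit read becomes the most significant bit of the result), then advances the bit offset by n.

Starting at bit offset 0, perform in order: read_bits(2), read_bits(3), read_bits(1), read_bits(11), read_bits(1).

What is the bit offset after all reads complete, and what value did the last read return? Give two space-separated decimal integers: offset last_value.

Answer: 18 1

Derivation:
Read 1: bits[0:2] width=2 -> value=1 (bin 01); offset now 2 = byte 0 bit 2; 22 bits remain
Read 2: bits[2:5] width=3 -> value=4 (bin 100); offset now 5 = byte 0 bit 5; 19 bits remain
Read 3: bits[5:6] width=1 -> value=0 (bin 0); offset now 6 = byte 0 bit 6; 18 bits remain
Read 4: bits[6:17] width=11 -> value=1206 (bin 10010110110); offset now 17 = byte 2 bit 1; 7 bits remain
Read 5: bits[17:18] width=1 -> value=1 (bin 1); offset now 18 = byte 2 bit 2; 6 bits remain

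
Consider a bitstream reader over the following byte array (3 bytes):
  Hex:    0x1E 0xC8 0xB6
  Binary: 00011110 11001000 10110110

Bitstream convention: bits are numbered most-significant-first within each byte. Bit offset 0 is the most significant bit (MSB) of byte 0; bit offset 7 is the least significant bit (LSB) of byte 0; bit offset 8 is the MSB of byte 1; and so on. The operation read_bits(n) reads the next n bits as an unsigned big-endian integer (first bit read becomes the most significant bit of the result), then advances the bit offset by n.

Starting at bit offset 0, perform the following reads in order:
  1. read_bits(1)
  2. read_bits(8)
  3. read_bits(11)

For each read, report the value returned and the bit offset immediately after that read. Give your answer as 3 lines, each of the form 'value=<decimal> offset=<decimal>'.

Answer: value=0 offset=1
value=61 offset=9
value=1163 offset=20

Derivation:
Read 1: bits[0:1] width=1 -> value=0 (bin 0); offset now 1 = byte 0 bit 1; 23 bits remain
Read 2: bits[1:9] width=8 -> value=61 (bin 00111101); offset now 9 = byte 1 bit 1; 15 bits remain
Read 3: bits[9:20] width=11 -> value=1163 (bin 10010001011); offset now 20 = byte 2 bit 4; 4 bits remain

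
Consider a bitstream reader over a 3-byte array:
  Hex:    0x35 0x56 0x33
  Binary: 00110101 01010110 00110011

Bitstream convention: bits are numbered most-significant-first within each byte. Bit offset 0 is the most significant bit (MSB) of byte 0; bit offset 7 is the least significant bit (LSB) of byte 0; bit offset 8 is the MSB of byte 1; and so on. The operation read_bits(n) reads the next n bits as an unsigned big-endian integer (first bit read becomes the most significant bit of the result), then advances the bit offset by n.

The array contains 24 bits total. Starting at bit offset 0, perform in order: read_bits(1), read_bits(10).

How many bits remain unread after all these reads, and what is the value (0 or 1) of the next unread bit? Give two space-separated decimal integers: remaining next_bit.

Answer: 13 1

Derivation:
Read 1: bits[0:1] width=1 -> value=0 (bin 0); offset now 1 = byte 0 bit 1; 23 bits remain
Read 2: bits[1:11] width=10 -> value=426 (bin 0110101010); offset now 11 = byte 1 bit 3; 13 bits remain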